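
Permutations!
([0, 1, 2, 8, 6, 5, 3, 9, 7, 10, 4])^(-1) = (3 6 4 10 9 7 8)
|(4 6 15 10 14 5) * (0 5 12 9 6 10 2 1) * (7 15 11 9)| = 30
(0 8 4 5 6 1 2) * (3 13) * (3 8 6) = (0 6 1 2)(3 13 8 4 5) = [6, 2, 0, 13, 5, 3, 1, 7, 4, 9, 10, 11, 12, 8]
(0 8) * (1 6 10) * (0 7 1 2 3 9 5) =(0 8 7 1 6 10 2 3 9 5) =[8, 6, 3, 9, 4, 0, 10, 1, 7, 5, 2]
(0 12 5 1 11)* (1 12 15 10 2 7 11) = (0 15 10 2 7 11)(5 12) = [15, 1, 7, 3, 4, 12, 6, 11, 8, 9, 2, 0, 5, 13, 14, 10]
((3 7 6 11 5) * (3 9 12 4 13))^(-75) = ((3 7 6 11 5 9 12 4 13))^(-75) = (3 12 11)(4 5 7)(6 13 9)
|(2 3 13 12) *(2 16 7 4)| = |(2 3 13 12 16 7 4)| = 7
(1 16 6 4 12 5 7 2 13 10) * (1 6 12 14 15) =(1 16 12 5 7 2 13 10 6 4 14 15) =[0, 16, 13, 3, 14, 7, 4, 2, 8, 9, 6, 11, 5, 10, 15, 1, 12]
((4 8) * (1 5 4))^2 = ((1 5 4 8))^2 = (1 4)(5 8)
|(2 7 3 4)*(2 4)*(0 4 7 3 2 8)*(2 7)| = |(0 4 2 3 8)| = 5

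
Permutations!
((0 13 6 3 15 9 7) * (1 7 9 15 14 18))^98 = ((0 13 6 3 14 18 1 7))^98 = (0 6 14 1)(3 18 7 13)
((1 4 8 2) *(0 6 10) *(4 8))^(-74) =((0 6 10)(1 8 2))^(-74) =(0 6 10)(1 8 2)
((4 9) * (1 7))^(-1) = ((1 7)(4 9))^(-1) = (1 7)(4 9)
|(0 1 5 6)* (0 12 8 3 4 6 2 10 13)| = 30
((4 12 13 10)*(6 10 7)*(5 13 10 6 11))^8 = ((4 12 10)(5 13 7 11))^8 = (13)(4 10 12)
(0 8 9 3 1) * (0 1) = (0 8 9 3) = [8, 1, 2, 0, 4, 5, 6, 7, 9, 3]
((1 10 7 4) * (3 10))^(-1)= (1 4 7 10 3)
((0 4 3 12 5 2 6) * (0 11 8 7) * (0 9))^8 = (0 8 2 3 9 11 5 4 7 6 12)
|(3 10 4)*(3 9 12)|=|(3 10 4 9 12)|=5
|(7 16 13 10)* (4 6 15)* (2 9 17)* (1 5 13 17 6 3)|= |(1 5 13 10 7 16 17 2 9 6 15 4 3)|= 13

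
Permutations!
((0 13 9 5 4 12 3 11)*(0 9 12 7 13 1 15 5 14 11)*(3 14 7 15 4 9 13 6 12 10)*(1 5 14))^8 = (0 15 9 11 6 10 1)(3 4 5 14 7 13 12)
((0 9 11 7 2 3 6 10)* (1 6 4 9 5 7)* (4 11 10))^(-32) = (0 5 7 2 3 11 1 6 4 9 10)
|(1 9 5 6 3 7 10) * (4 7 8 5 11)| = |(1 9 11 4 7 10)(3 8 5 6)| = 12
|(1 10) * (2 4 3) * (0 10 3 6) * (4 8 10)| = |(0 4 6)(1 3 2 8 10)| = 15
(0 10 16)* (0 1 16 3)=(0 10 3)(1 16)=[10, 16, 2, 0, 4, 5, 6, 7, 8, 9, 3, 11, 12, 13, 14, 15, 1]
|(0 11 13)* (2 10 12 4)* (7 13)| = 4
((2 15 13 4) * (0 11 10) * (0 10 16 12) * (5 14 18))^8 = (5 18 14)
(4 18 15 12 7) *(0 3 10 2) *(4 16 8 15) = (0 3 10 2)(4 18)(7 16 8 15 12) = [3, 1, 0, 10, 18, 5, 6, 16, 15, 9, 2, 11, 7, 13, 14, 12, 8, 17, 4]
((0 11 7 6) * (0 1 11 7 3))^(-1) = (0 3 11 1 6 7)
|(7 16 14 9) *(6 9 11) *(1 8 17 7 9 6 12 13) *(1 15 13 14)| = 30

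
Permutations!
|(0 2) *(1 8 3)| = |(0 2)(1 8 3)| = 6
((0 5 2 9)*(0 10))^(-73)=((0 5 2 9 10))^(-73)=(0 2 10 5 9)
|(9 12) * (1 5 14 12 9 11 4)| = 6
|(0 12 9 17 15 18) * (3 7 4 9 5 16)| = 11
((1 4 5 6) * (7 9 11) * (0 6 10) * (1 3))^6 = ((0 6 3 1 4 5 10)(7 9 11))^6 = (11)(0 10 5 4 1 3 6)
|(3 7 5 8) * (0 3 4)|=6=|(0 3 7 5 8 4)|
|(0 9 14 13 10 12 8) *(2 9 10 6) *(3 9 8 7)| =11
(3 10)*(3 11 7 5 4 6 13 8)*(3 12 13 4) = (3 10 11 7 5)(4 6)(8 12 13) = [0, 1, 2, 10, 6, 3, 4, 5, 12, 9, 11, 7, 13, 8]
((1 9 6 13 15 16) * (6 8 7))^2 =((1 9 8 7 6 13 15 16))^2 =(1 8 6 15)(7 13 16 9)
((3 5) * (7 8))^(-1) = (3 5)(7 8)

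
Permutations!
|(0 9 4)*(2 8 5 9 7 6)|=8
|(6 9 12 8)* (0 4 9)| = 6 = |(0 4 9 12 8 6)|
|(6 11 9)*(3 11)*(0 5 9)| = 6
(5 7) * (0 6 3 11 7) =(0 6 3 11 7 5) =[6, 1, 2, 11, 4, 0, 3, 5, 8, 9, 10, 7]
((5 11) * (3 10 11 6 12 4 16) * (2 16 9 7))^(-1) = (2 7 9 4 12 6 5 11 10 3 16)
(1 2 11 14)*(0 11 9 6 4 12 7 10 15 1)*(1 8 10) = (0 11 14)(1 2 9 6 4 12 7)(8 10 15) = [11, 2, 9, 3, 12, 5, 4, 1, 10, 6, 15, 14, 7, 13, 0, 8]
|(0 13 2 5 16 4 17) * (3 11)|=14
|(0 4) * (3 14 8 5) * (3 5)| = 6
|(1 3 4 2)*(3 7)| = |(1 7 3 4 2)| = 5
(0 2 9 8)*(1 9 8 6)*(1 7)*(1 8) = [2, 9, 1, 3, 4, 5, 7, 8, 0, 6] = (0 2 1 9 6 7 8)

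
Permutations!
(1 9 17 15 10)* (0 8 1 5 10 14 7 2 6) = (0 8 1 9 17 15 14 7 2 6)(5 10) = [8, 9, 6, 3, 4, 10, 0, 2, 1, 17, 5, 11, 12, 13, 7, 14, 16, 15]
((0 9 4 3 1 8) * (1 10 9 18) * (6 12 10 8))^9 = (0 8 3 4 9 10 12 6 1 18)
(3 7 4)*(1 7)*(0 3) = (0 3 1 7 4) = [3, 7, 2, 1, 0, 5, 6, 4]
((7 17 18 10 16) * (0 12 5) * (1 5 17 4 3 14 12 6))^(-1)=((0 6 1 5)(3 14 12 17 18 10 16 7 4))^(-1)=(0 5 1 6)(3 4 7 16 10 18 17 12 14)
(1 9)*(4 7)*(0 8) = (0 8)(1 9)(4 7) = [8, 9, 2, 3, 7, 5, 6, 4, 0, 1]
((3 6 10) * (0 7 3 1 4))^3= (0 6 4 3 1 7 10)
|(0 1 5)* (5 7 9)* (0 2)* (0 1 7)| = |(0 7 9 5 2 1)| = 6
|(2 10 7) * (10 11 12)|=|(2 11 12 10 7)|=5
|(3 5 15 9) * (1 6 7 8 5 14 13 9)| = 12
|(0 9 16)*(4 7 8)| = 3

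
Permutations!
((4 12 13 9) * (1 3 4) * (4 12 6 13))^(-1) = ((1 3 12 4 6 13 9))^(-1) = (1 9 13 6 4 12 3)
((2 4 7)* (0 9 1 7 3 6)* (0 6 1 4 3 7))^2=(0 4 2 1 9 7 3)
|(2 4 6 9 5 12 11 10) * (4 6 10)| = 8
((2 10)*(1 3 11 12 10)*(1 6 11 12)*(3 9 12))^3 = (1 10 11 12 6 9 2)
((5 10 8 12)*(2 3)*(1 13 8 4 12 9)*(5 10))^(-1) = (1 9 8 13)(2 3)(4 10 12)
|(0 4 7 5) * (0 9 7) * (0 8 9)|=6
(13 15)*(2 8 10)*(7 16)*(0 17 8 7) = (0 17 8 10 2 7 16)(13 15) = [17, 1, 7, 3, 4, 5, 6, 16, 10, 9, 2, 11, 12, 15, 14, 13, 0, 8]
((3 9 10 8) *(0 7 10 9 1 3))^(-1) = ((0 7 10 8)(1 3))^(-1) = (0 8 10 7)(1 3)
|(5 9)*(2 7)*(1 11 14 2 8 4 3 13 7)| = 20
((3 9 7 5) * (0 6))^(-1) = ((0 6)(3 9 7 5))^(-1) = (0 6)(3 5 7 9)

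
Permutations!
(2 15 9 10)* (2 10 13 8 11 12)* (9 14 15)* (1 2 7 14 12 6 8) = (1 2 9 13)(6 8 11)(7 14 15 12) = [0, 2, 9, 3, 4, 5, 8, 14, 11, 13, 10, 6, 7, 1, 15, 12]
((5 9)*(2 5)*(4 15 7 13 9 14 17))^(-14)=((2 5 14 17 4 15 7 13 9))^(-14)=(2 4 9 17 13 14 7 5 15)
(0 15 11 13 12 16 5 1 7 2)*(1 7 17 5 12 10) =[15, 17, 0, 3, 4, 7, 6, 2, 8, 9, 1, 13, 16, 10, 14, 11, 12, 5] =(0 15 11 13 10 1 17 5 7 2)(12 16)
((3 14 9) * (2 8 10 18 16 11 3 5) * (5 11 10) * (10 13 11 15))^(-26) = (2 8 5)(3 14 9 15 10 18 16 13 11)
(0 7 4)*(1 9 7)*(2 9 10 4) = (0 1 10 4)(2 9 7) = [1, 10, 9, 3, 0, 5, 6, 2, 8, 7, 4]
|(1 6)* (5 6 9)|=|(1 9 5 6)|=4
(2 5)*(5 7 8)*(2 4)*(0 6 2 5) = (0 6 2 7 8)(4 5) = [6, 1, 7, 3, 5, 4, 2, 8, 0]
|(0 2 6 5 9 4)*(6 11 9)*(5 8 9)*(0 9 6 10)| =10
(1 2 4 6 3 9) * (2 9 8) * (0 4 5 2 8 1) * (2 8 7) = (0 4 6 3 1 9)(2 5 8 7) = [4, 9, 5, 1, 6, 8, 3, 2, 7, 0]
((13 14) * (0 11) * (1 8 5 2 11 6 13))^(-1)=(0 11 2 5 8 1 14 13 6)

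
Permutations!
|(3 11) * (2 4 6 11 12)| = |(2 4 6 11 3 12)| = 6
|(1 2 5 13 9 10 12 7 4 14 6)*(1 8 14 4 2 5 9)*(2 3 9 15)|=|(1 5 13)(2 15)(3 9 10 12 7)(6 8 14)|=30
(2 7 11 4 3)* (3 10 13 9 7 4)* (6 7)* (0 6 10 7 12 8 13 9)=(0 6 12 8 13)(2 4 7 11 3)(9 10)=[6, 1, 4, 2, 7, 5, 12, 11, 13, 10, 9, 3, 8, 0]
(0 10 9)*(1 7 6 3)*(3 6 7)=(0 10 9)(1 3)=[10, 3, 2, 1, 4, 5, 6, 7, 8, 0, 9]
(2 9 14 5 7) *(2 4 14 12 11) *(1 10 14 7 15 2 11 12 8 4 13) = [0, 10, 9, 3, 7, 15, 6, 13, 4, 8, 14, 11, 12, 1, 5, 2] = (1 10 14 5 15 2 9 8 4 7 13)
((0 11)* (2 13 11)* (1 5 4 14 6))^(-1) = (0 11 13 2)(1 6 14 4 5)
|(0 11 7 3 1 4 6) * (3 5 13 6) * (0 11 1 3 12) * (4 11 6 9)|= 9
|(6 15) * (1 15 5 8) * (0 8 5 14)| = 6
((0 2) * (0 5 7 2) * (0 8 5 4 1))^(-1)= ((0 8 5 7 2 4 1))^(-1)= (0 1 4 2 7 5 8)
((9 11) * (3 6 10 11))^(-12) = (3 11 6 9 10) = ((3 6 10 11 9))^(-12)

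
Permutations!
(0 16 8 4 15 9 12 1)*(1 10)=(0 16 8 4 15 9 12 10 1)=[16, 0, 2, 3, 15, 5, 6, 7, 4, 12, 1, 11, 10, 13, 14, 9, 8]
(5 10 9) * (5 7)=(5 10 9 7)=[0, 1, 2, 3, 4, 10, 6, 5, 8, 7, 9]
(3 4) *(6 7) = (3 4)(6 7) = [0, 1, 2, 4, 3, 5, 7, 6]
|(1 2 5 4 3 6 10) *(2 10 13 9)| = |(1 10)(2 5 4 3 6 13 9)| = 14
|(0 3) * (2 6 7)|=|(0 3)(2 6 7)|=6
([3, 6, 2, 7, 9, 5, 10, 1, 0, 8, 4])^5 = (0 10 3 4 7 9 1 8 6)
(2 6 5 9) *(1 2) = [0, 2, 6, 3, 4, 9, 5, 7, 8, 1] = (1 2 6 5 9)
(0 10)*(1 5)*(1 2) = [10, 5, 1, 3, 4, 2, 6, 7, 8, 9, 0] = (0 10)(1 5 2)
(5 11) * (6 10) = (5 11)(6 10) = [0, 1, 2, 3, 4, 11, 10, 7, 8, 9, 6, 5]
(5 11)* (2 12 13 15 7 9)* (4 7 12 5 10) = [0, 1, 5, 3, 7, 11, 6, 9, 8, 2, 4, 10, 13, 15, 14, 12] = (2 5 11 10 4 7 9)(12 13 15)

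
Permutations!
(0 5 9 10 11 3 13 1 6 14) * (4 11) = (0 5 9 10 4 11 3 13 1 6 14) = [5, 6, 2, 13, 11, 9, 14, 7, 8, 10, 4, 3, 12, 1, 0]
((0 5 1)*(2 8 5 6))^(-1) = (0 1 5 8 2 6)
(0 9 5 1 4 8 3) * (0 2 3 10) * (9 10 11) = (0 10)(1 4 8 11 9 5)(2 3) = [10, 4, 3, 2, 8, 1, 6, 7, 11, 5, 0, 9]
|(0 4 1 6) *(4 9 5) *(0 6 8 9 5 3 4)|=10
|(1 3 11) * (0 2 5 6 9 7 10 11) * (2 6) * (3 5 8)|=11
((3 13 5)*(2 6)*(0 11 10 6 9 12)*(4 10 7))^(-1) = ((0 11 7 4 10 6 2 9 12)(3 13 5))^(-1) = (0 12 9 2 6 10 4 7 11)(3 5 13)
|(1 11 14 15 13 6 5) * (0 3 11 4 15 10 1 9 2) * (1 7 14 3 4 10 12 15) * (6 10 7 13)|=22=|(0 4 1 7 14 12 15 6 5 9 2)(3 11)(10 13)|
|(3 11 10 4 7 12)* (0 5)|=|(0 5)(3 11 10 4 7 12)|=6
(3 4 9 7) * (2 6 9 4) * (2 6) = (3 6 9 7) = [0, 1, 2, 6, 4, 5, 9, 3, 8, 7]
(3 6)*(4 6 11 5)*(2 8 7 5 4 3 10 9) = (2 8 7 5 3 11 4 6 10 9) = [0, 1, 8, 11, 6, 3, 10, 5, 7, 2, 9, 4]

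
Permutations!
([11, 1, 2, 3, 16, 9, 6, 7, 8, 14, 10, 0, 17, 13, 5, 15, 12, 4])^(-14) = (4 12)(5 9 14)(16 17)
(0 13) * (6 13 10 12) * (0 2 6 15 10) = (2 6 13)(10 12 15) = [0, 1, 6, 3, 4, 5, 13, 7, 8, 9, 12, 11, 15, 2, 14, 10]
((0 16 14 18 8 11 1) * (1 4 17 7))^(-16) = (0 8 7 14 4)(1 18 17 16 11)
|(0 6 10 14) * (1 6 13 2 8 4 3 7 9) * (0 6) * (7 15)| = |(0 13 2 8 4 3 15 7 9 1)(6 10 14)| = 30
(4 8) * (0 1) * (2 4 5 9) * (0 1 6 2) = (0 6 2 4 8 5 9) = [6, 1, 4, 3, 8, 9, 2, 7, 5, 0]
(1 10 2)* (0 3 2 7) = (0 3 2 1 10 7) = [3, 10, 1, 2, 4, 5, 6, 0, 8, 9, 7]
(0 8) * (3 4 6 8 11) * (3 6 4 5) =(0 11 6 8)(3 5) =[11, 1, 2, 5, 4, 3, 8, 7, 0, 9, 10, 6]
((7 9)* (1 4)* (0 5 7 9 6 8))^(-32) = ((9)(0 5 7 6 8)(1 4))^(-32) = (9)(0 6 5 8 7)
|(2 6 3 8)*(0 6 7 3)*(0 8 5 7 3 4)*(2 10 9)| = |(0 6 8 10 9 2 3 5 7 4)| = 10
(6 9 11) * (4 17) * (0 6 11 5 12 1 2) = (0 6 9 5 12 1 2)(4 17) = [6, 2, 0, 3, 17, 12, 9, 7, 8, 5, 10, 11, 1, 13, 14, 15, 16, 4]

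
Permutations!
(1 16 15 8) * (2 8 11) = (1 16 15 11 2 8) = [0, 16, 8, 3, 4, 5, 6, 7, 1, 9, 10, 2, 12, 13, 14, 11, 15]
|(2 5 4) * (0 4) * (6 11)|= |(0 4 2 5)(6 11)|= 4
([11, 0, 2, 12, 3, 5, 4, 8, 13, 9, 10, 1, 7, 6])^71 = (0 1 11)(3 12 7 8 13 6 4)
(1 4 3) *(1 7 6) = (1 4 3 7 6) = [0, 4, 2, 7, 3, 5, 1, 6]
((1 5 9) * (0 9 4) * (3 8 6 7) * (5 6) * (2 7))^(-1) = (0 4 5 8 3 7 2 6 1 9)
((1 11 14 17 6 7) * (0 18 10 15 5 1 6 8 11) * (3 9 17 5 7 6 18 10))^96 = (0 3 14 15 17 1 18 11 10 9 5 7 8)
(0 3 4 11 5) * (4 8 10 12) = (0 3 8 10 12 4 11 5) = [3, 1, 2, 8, 11, 0, 6, 7, 10, 9, 12, 5, 4]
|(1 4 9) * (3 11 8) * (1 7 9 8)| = 10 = |(1 4 8 3 11)(7 9)|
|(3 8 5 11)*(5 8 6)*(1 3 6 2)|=3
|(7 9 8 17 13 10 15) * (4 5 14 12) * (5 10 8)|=24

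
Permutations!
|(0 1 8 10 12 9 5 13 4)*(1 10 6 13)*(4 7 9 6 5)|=|(0 10 12 6 13 7 9 4)(1 8 5)|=24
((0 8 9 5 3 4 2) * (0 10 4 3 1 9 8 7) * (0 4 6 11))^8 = ((0 7 4 2 10 6 11)(1 9 5))^8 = (0 7 4 2 10 6 11)(1 5 9)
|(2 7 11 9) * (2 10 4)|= 6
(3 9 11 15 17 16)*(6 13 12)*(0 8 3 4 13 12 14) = (0 8 3 9 11 15 17 16 4 13 14)(6 12) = [8, 1, 2, 9, 13, 5, 12, 7, 3, 11, 10, 15, 6, 14, 0, 17, 4, 16]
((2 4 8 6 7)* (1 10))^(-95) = ((1 10)(2 4 8 6 7))^(-95) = (1 10)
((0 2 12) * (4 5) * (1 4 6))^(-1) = ((0 2 12)(1 4 5 6))^(-1) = (0 12 2)(1 6 5 4)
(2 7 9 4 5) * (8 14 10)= (2 7 9 4 5)(8 14 10)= [0, 1, 7, 3, 5, 2, 6, 9, 14, 4, 8, 11, 12, 13, 10]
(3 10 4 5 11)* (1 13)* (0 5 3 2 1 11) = (0 5)(1 13 11 2)(3 10 4) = [5, 13, 1, 10, 3, 0, 6, 7, 8, 9, 4, 2, 12, 11]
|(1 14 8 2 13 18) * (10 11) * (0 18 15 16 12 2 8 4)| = |(0 18 1 14 4)(2 13 15 16 12)(10 11)| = 10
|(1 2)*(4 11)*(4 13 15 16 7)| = 6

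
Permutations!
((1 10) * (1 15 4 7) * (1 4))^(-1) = ((1 10 15)(4 7))^(-1) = (1 15 10)(4 7)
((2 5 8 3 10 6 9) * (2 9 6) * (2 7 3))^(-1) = ((2 5 8)(3 10 7))^(-1) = (2 8 5)(3 7 10)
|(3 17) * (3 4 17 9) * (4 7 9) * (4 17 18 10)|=|(3 17 7 9)(4 18 10)|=12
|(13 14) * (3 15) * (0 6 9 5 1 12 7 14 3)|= 11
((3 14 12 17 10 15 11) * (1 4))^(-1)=((1 4)(3 14 12 17 10 15 11))^(-1)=(1 4)(3 11 15 10 17 12 14)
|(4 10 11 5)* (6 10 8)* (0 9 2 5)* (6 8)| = 8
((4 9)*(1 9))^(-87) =(9)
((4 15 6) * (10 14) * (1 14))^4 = ((1 14 10)(4 15 6))^4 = (1 14 10)(4 15 6)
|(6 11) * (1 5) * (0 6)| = 6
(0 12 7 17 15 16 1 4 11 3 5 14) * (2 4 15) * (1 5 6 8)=(0 12 7 17 2 4 11 3 6 8 1 15 16 5 14)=[12, 15, 4, 6, 11, 14, 8, 17, 1, 9, 10, 3, 7, 13, 0, 16, 5, 2]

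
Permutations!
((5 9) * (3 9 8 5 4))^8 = ((3 9 4)(5 8))^8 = (3 4 9)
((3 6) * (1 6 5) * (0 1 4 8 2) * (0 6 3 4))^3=(0 5 3 1)(2 8 4 6)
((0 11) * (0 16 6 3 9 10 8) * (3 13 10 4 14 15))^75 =((0 11 16 6 13 10 8)(3 9 4 14 15))^75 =(0 10 6 11 8 13 16)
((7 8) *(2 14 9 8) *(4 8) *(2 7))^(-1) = (2 8 4 9 14)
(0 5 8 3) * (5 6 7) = (0 6 7 5 8 3) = [6, 1, 2, 0, 4, 8, 7, 5, 3]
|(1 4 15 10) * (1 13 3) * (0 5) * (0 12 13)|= |(0 5 12 13 3 1 4 15 10)|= 9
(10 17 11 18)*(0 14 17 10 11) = [14, 1, 2, 3, 4, 5, 6, 7, 8, 9, 10, 18, 12, 13, 17, 15, 16, 0, 11] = (0 14 17)(11 18)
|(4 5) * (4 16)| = 3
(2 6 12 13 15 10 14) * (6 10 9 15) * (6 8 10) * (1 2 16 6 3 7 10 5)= (1 2 3 7 10 14 16 6 12 13 8 5)(9 15)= [0, 2, 3, 7, 4, 1, 12, 10, 5, 15, 14, 11, 13, 8, 16, 9, 6]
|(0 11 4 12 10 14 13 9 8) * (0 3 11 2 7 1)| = 36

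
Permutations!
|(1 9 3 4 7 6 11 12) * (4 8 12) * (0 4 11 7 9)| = 14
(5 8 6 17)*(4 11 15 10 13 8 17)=(4 11 15 10 13 8 6)(5 17)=[0, 1, 2, 3, 11, 17, 4, 7, 6, 9, 13, 15, 12, 8, 14, 10, 16, 5]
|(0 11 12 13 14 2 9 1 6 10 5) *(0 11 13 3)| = 12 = |(0 13 14 2 9 1 6 10 5 11 12 3)|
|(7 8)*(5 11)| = 2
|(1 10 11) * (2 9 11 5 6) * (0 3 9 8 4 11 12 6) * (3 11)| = 35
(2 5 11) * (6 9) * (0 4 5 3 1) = (0 4 5 11 2 3 1)(6 9) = [4, 0, 3, 1, 5, 11, 9, 7, 8, 6, 10, 2]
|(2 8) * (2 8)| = 1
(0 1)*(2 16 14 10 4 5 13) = (0 1)(2 16 14 10 4 5 13) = [1, 0, 16, 3, 5, 13, 6, 7, 8, 9, 4, 11, 12, 2, 10, 15, 14]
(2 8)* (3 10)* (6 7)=(2 8)(3 10)(6 7)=[0, 1, 8, 10, 4, 5, 7, 6, 2, 9, 3]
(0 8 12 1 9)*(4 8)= (0 4 8 12 1 9)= [4, 9, 2, 3, 8, 5, 6, 7, 12, 0, 10, 11, 1]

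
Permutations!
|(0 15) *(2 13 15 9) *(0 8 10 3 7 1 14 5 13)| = 9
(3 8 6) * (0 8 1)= (0 8 6 3 1)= [8, 0, 2, 1, 4, 5, 3, 7, 6]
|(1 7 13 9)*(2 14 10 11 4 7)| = |(1 2 14 10 11 4 7 13 9)| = 9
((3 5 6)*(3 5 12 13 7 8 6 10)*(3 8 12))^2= ((5 10 8 6)(7 12 13))^2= (5 8)(6 10)(7 13 12)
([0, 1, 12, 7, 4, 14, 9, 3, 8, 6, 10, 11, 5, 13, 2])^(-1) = (2 14 5 12)(3 7)(6 9)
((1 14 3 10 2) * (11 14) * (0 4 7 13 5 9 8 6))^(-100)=(0 5)(1 14 10)(2 11 3)(4 9)(6 13)(7 8)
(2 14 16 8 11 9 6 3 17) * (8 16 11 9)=(2 14 11 8 9 6 3 17)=[0, 1, 14, 17, 4, 5, 3, 7, 9, 6, 10, 8, 12, 13, 11, 15, 16, 2]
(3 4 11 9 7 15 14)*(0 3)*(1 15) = [3, 15, 2, 4, 11, 5, 6, 1, 8, 7, 10, 9, 12, 13, 0, 14] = (0 3 4 11 9 7 1 15 14)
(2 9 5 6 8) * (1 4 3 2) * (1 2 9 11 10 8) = [0, 4, 11, 9, 3, 6, 1, 7, 2, 5, 8, 10] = (1 4 3 9 5 6)(2 11 10 8)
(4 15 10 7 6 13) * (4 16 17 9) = (4 15 10 7 6 13 16 17 9) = [0, 1, 2, 3, 15, 5, 13, 6, 8, 4, 7, 11, 12, 16, 14, 10, 17, 9]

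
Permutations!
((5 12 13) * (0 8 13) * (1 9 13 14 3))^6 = ((0 8 14 3 1 9 13 5 12))^6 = (0 13 3)(1 8 5)(9 14 12)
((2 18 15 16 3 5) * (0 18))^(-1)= ((0 18 15 16 3 5 2))^(-1)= (0 2 5 3 16 15 18)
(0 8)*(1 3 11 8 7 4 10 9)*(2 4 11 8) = (0 7 11 2 4 10 9 1 3 8) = [7, 3, 4, 8, 10, 5, 6, 11, 0, 1, 9, 2]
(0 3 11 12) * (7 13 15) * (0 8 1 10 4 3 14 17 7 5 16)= (0 14 17 7 13 15 5 16)(1 10 4 3 11 12 8)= [14, 10, 2, 11, 3, 16, 6, 13, 1, 9, 4, 12, 8, 15, 17, 5, 0, 7]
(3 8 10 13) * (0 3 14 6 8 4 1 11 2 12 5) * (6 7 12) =(0 3 4 1 11 2 6 8 10 13 14 7 12 5) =[3, 11, 6, 4, 1, 0, 8, 12, 10, 9, 13, 2, 5, 14, 7]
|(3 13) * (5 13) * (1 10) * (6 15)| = 6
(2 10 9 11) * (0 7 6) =(0 7 6)(2 10 9 11) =[7, 1, 10, 3, 4, 5, 0, 6, 8, 11, 9, 2]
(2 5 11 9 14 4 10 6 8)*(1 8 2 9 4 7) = (1 8 9 14 7)(2 5 11 4 10 6) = [0, 8, 5, 3, 10, 11, 2, 1, 9, 14, 6, 4, 12, 13, 7]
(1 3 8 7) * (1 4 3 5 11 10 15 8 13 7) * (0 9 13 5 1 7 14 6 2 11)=(0 9 13 14 6 2 11 10 15 8 7 4 3 5)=[9, 1, 11, 5, 3, 0, 2, 4, 7, 13, 15, 10, 12, 14, 6, 8]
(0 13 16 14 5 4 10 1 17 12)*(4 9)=(0 13 16 14 5 9 4 10 1 17 12)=[13, 17, 2, 3, 10, 9, 6, 7, 8, 4, 1, 11, 0, 16, 5, 15, 14, 12]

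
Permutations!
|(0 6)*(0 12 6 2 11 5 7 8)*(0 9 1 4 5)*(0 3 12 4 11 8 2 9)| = |(0 9 1 11 3 12 6 4 5 7 2 8)| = 12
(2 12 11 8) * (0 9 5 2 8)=[9, 1, 12, 3, 4, 2, 6, 7, 8, 5, 10, 0, 11]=(0 9 5 2 12 11)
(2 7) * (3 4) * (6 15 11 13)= (2 7)(3 4)(6 15 11 13)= [0, 1, 7, 4, 3, 5, 15, 2, 8, 9, 10, 13, 12, 6, 14, 11]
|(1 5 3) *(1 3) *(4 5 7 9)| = 5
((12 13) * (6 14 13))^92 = (14)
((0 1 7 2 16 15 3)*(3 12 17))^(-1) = (0 3 17 12 15 16 2 7 1) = ((0 1 7 2 16 15 12 17 3))^(-1)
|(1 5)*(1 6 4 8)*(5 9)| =6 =|(1 9 5 6 4 8)|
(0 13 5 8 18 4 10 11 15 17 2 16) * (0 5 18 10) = (0 13 18 4)(2 16 5 8 10 11 15 17) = [13, 1, 16, 3, 0, 8, 6, 7, 10, 9, 11, 15, 12, 18, 14, 17, 5, 2, 4]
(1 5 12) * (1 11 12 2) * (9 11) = (1 5 2)(9 11 12) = [0, 5, 1, 3, 4, 2, 6, 7, 8, 11, 10, 12, 9]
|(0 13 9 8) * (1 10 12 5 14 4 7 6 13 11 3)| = |(0 11 3 1 10 12 5 14 4 7 6 13 9 8)| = 14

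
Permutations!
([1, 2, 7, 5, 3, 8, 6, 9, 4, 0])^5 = [0, 1, 2, 5, 3, 8, 6, 7, 4, 9]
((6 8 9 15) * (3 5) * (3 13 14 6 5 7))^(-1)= ((3 7)(5 13 14 6 8 9 15))^(-1)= (3 7)(5 15 9 8 6 14 13)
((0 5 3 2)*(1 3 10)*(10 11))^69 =((0 5 11 10 1 3 2))^69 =(0 2 3 1 10 11 5)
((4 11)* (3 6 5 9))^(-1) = (3 9 5 6)(4 11)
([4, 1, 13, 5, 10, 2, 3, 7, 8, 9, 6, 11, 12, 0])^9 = (0 4 10 6 3 5 2 13)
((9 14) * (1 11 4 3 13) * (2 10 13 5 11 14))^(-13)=((1 14 9 2 10 13)(3 5 11 4))^(-13)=(1 13 10 2 9 14)(3 4 11 5)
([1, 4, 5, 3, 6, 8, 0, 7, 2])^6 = [4, 6, 2, 3, 0, 5, 1, 7, 8]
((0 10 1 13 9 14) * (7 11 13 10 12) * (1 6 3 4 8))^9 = ((0 12 7 11 13 9 14)(1 10 6 3 4 8))^9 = (0 7 13 14 12 11 9)(1 3)(4 10)(6 8)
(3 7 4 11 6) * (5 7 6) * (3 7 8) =(3 6 7 4 11 5 8) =[0, 1, 2, 6, 11, 8, 7, 4, 3, 9, 10, 5]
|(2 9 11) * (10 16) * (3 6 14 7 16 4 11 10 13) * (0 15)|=30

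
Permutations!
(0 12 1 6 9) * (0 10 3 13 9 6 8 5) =(0 12 1 8 5)(3 13 9 10) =[12, 8, 2, 13, 4, 0, 6, 7, 5, 10, 3, 11, 1, 9]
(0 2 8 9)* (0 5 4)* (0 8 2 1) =(0 1)(4 8 9 5) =[1, 0, 2, 3, 8, 4, 6, 7, 9, 5]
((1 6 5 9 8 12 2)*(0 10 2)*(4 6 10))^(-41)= ((0 4 6 5 9 8 12)(1 10 2))^(-41)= (0 4 6 5 9 8 12)(1 10 2)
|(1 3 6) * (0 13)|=|(0 13)(1 3 6)|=6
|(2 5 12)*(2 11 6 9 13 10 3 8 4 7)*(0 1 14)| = |(0 1 14)(2 5 12 11 6 9 13 10 3 8 4 7)| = 12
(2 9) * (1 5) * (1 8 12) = (1 5 8 12)(2 9) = [0, 5, 9, 3, 4, 8, 6, 7, 12, 2, 10, 11, 1]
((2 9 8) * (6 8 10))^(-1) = ((2 9 10 6 8))^(-1) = (2 8 6 10 9)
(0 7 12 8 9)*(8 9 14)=(0 7 12 9)(8 14)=[7, 1, 2, 3, 4, 5, 6, 12, 14, 0, 10, 11, 9, 13, 8]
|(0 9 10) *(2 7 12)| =3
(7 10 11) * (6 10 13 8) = (6 10 11 7 13 8) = [0, 1, 2, 3, 4, 5, 10, 13, 6, 9, 11, 7, 12, 8]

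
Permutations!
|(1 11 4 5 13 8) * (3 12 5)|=8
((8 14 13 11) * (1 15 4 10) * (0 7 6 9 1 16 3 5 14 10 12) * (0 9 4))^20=((0 7 6 4 12 9 1 15)(3 5 14 13 11 8 10 16))^20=(0 12)(1 6)(3 11)(4 15)(5 8)(7 9)(10 14)(13 16)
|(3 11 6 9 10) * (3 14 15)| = 7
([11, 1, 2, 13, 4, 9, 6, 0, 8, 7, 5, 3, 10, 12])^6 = (0 5 13)(3 7 10)(9 12 11)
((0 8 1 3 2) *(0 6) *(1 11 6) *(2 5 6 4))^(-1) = (0 6 5 3 1 2 4 11 8)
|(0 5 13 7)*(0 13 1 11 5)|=6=|(1 11 5)(7 13)|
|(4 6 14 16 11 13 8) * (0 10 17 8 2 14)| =30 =|(0 10 17 8 4 6)(2 14 16 11 13)|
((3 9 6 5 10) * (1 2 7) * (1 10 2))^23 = (2 10 9 5 7 3 6)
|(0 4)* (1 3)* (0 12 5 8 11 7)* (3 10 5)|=10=|(0 4 12 3 1 10 5 8 11 7)|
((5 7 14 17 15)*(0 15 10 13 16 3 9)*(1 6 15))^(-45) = (0 17 1 10 6 13 15 16 5 3 7 9 14)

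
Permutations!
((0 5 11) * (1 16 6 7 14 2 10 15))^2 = (0 11 5)(1 6 14 10)(2 15 16 7)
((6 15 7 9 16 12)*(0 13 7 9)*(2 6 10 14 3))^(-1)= (0 7 13)(2 3 14 10 12 16 9 15 6)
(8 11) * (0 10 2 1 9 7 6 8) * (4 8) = (0 10 2 1 9 7 6 4 8 11) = [10, 9, 1, 3, 8, 5, 4, 6, 11, 7, 2, 0]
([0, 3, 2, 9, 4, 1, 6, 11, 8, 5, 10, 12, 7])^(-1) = [0, 5, 2, 1, 4, 9, 6, 12, 8, 3, 10, 7, 11]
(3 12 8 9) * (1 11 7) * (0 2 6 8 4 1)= (0 2 6 8 9 3 12 4 1 11 7)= [2, 11, 6, 12, 1, 5, 8, 0, 9, 3, 10, 7, 4]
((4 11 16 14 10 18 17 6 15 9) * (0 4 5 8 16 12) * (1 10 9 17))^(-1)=((0 4 11 12)(1 10 18)(5 8 16 14 9)(6 15 17))^(-1)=(0 12 11 4)(1 18 10)(5 9 14 16 8)(6 17 15)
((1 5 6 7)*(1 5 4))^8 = (5 7 6)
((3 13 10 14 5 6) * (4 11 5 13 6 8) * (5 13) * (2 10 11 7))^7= ((2 10 14 5 8 4 7)(3 6)(11 13))^7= (14)(3 6)(11 13)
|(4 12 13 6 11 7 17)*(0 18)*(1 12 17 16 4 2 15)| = |(0 18)(1 12 13 6 11 7 16 4 17 2 15)| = 22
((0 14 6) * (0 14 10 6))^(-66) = ((0 10 6 14))^(-66) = (0 6)(10 14)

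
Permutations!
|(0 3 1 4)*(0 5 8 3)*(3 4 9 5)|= |(1 9 5 8 4 3)|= 6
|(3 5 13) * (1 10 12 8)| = 12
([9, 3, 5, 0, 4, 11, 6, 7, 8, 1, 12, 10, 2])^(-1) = (0 3 1 9)(2 12 10 11 5)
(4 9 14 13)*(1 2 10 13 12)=(1 2 10 13 4 9 14 12)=[0, 2, 10, 3, 9, 5, 6, 7, 8, 14, 13, 11, 1, 4, 12]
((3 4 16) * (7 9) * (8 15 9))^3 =((3 4 16)(7 8 15 9))^3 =(16)(7 9 15 8)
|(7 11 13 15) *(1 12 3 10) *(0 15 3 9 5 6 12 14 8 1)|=84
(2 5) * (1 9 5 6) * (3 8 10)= [0, 9, 6, 8, 4, 2, 1, 7, 10, 5, 3]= (1 9 5 2 6)(3 8 10)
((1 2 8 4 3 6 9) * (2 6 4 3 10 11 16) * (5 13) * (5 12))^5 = (1 9 6)(2 11 4 8 16 10 3)(5 12 13)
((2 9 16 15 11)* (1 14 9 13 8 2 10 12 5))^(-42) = ((1 14 9 16 15 11 10 12 5)(2 13 8))^(-42) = (1 16 10)(5 9 11)(12 14 15)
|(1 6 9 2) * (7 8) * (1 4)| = |(1 6 9 2 4)(7 8)| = 10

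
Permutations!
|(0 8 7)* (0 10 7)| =2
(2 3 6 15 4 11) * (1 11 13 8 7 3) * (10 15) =[0, 11, 1, 6, 13, 5, 10, 3, 7, 9, 15, 2, 12, 8, 14, 4] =(1 11 2)(3 6 10 15 4 13 8 7)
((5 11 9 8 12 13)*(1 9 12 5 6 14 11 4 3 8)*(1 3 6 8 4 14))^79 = (1 6 4 3 9)(5 14 11 12 13 8)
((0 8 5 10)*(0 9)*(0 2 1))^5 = ((0 8 5 10 9 2 1))^5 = (0 2 10 8 1 9 5)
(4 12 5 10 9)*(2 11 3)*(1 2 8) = (1 2 11 3 8)(4 12 5 10 9) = [0, 2, 11, 8, 12, 10, 6, 7, 1, 4, 9, 3, 5]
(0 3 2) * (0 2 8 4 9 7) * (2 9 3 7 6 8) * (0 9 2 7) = (3 7 9 6 8 4) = [0, 1, 2, 7, 3, 5, 8, 9, 4, 6]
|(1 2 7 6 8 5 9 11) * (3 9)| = |(1 2 7 6 8 5 3 9 11)| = 9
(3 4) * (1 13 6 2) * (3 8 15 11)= (1 13 6 2)(3 4 8 15 11)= [0, 13, 1, 4, 8, 5, 2, 7, 15, 9, 10, 3, 12, 6, 14, 11]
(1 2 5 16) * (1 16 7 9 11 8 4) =(16)(1 2 5 7 9 11 8 4) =[0, 2, 5, 3, 1, 7, 6, 9, 4, 11, 10, 8, 12, 13, 14, 15, 16]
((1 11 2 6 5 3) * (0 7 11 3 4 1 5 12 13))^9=((0 7 11 2 6 12 13)(1 3 5 4))^9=(0 11 6 13 7 2 12)(1 3 5 4)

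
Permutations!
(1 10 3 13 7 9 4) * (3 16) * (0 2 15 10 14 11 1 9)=(0 2 15 10 16 3 13 7)(1 14 11)(4 9)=[2, 14, 15, 13, 9, 5, 6, 0, 8, 4, 16, 1, 12, 7, 11, 10, 3]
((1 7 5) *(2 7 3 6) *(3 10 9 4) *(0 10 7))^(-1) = (0 2 6 3 4 9 10)(1 5 7)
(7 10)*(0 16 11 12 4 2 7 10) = [16, 1, 7, 3, 2, 5, 6, 0, 8, 9, 10, 12, 4, 13, 14, 15, 11] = (0 16 11 12 4 2 7)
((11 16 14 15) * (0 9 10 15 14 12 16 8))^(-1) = ((0 9 10 15 11 8)(12 16))^(-1) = (0 8 11 15 10 9)(12 16)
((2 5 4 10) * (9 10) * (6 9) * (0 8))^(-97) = ((0 8)(2 5 4 6 9 10))^(-97) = (0 8)(2 10 9 6 4 5)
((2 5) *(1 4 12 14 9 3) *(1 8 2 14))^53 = ((1 4 12)(2 5 14 9 3 8))^53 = (1 12 4)(2 8 3 9 14 5)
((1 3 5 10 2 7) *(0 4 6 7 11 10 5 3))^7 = (0 6 1 4 7)(2 11 10)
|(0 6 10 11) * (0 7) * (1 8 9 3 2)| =5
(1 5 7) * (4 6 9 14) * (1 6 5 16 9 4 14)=(1 16 9)(4 5 7 6)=[0, 16, 2, 3, 5, 7, 4, 6, 8, 1, 10, 11, 12, 13, 14, 15, 9]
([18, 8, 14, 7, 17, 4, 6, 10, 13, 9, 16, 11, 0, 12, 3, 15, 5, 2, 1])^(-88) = (0 1 13)(2 3 10 5 17 14 7 16 4)(8 12 18)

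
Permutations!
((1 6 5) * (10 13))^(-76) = (13)(1 5 6)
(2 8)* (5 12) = (2 8)(5 12) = [0, 1, 8, 3, 4, 12, 6, 7, 2, 9, 10, 11, 5]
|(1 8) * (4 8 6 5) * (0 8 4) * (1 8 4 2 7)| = |(8)(0 4 2 7 1 6 5)| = 7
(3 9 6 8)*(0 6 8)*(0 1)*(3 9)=(0 6 1)(8 9)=[6, 0, 2, 3, 4, 5, 1, 7, 9, 8]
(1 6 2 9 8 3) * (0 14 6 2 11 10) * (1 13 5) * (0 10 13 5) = (0 14 6 11 13)(1 2 9 8 3 5) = [14, 2, 9, 5, 4, 1, 11, 7, 3, 8, 10, 13, 12, 0, 6]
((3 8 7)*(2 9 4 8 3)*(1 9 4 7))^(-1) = ((1 9 7 2 4 8))^(-1) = (1 8 4 2 7 9)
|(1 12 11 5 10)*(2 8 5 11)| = |(1 12 2 8 5 10)| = 6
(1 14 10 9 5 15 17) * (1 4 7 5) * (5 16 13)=[0, 14, 2, 3, 7, 15, 6, 16, 8, 1, 9, 11, 12, 5, 10, 17, 13, 4]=(1 14 10 9)(4 7 16 13 5 15 17)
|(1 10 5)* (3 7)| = |(1 10 5)(3 7)| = 6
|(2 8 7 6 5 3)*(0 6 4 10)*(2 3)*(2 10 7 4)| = |(0 6 5 10)(2 8 4 7)| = 4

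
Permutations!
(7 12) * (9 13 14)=(7 12)(9 13 14)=[0, 1, 2, 3, 4, 5, 6, 12, 8, 13, 10, 11, 7, 14, 9]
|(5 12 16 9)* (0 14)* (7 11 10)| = 12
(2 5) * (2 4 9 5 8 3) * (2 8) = (3 8)(4 9 5) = [0, 1, 2, 8, 9, 4, 6, 7, 3, 5]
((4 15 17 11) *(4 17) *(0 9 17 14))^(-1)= ((0 9 17 11 14)(4 15))^(-1)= (0 14 11 17 9)(4 15)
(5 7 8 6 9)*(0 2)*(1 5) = (0 2)(1 5 7 8 6 9) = [2, 5, 0, 3, 4, 7, 9, 8, 6, 1]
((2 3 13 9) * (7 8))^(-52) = (13)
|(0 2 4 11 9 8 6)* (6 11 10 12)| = 6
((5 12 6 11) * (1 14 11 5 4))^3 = (1 4 11 14)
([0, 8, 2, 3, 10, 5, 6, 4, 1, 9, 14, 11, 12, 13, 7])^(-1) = [0, 8, 2, 3, 7, 5, 6, 14, 1, 9, 4, 11, 12, 13, 10]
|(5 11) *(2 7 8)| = 6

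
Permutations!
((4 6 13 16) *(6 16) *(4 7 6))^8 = (4 6 16 13 7)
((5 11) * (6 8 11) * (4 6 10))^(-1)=((4 6 8 11 5 10))^(-1)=(4 10 5 11 8 6)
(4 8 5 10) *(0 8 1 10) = (0 8 5)(1 10 4) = [8, 10, 2, 3, 1, 0, 6, 7, 5, 9, 4]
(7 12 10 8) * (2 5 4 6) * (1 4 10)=[0, 4, 5, 3, 6, 10, 2, 12, 7, 9, 8, 11, 1]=(1 4 6 2 5 10 8 7 12)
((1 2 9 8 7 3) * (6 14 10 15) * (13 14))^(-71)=((1 2 9 8 7 3)(6 13 14 10 15))^(-71)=(1 2 9 8 7 3)(6 15 10 14 13)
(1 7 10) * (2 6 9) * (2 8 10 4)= [0, 7, 6, 3, 2, 5, 9, 4, 10, 8, 1]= (1 7 4 2 6 9 8 10)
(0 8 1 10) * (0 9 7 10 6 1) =(0 8)(1 6)(7 10 9) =[8, 6, 2, 3, 4, 5, 1, 10, 0, 7, 9]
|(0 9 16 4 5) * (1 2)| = 10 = |(0 9 16 4 5)(1 2)|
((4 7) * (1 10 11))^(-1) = ((1 10 11)(4 7))^(-1) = (1 11 10)(4 7)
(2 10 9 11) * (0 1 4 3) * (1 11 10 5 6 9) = (0 11 2 5 6 9 10 1 4 3) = [11, 4, 5, 0, 3, 6, 9, 7, 8, 10, 1, 2]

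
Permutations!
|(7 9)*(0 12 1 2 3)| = 10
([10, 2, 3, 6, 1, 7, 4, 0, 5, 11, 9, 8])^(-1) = (0 7 5 8 11 9 10)(1 4 6 3 2)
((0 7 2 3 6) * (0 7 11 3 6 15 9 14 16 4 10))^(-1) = ((0 11 3 15 9 14 16 4 10)(2 6 7))^(-1) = (0 10 4 16 14 9 15 3 11)(2 7 6)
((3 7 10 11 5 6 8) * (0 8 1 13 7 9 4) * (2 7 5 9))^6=(0 11 2)(1 5)(3 4 10)(6 13)(7 8 9)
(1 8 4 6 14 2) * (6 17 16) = (1 8 4 17 16 6 14 2) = [0, 8, 1, 3, 17, 5, 14, 7, 4, 9, 10, 11, 12, 13, 2, 15, 6, 16]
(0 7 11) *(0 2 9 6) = (0 7 11 2 9 6) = [7, 1, 9, 3, 4, 5, 0, 11, 8, 6, 10, 2]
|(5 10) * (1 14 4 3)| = |(1 14 4 3)(5 10)| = 4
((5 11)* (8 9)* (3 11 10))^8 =((3 11 5 10)(8 9))^8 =(11)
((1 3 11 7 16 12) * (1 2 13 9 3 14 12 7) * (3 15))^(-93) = (1 15 2)(3 13 14)(7 16)(9 12 11)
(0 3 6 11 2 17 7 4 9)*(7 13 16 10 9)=(0 3 6 11 2 17 13 16 10 9)(4 7)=[3, 1, 17, 6, 7, 5, 11, 4, 8, 0, 9, 2, 12, 16, 14, 15, 10, 13]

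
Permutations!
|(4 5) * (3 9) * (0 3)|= |(0 3 9)(4 5)|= 6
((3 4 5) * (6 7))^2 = (7)(3 5 4)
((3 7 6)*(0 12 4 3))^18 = ((0 12 4 3 7 6))^18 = (12)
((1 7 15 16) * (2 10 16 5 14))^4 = ((1 7 15 5 14 2 10 16))^4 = (1 14)(2 7)(5 16)(10 15)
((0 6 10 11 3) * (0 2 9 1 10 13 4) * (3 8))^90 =(0 13)(1 9 2 3 8 11 10)(4 6)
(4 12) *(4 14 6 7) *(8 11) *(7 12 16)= (4 16 7)(6 12 14)(8 11)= [0, 1, 2, 3, 16, 5, 12, 4, 11, 9, 10, 8, 14, 13, 6, 15, 7]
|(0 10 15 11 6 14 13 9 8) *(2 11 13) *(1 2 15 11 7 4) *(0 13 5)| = 84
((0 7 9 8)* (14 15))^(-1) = (0 8 9 7)(14 15)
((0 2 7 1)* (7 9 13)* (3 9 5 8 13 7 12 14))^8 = (0 9 12 5 1 3 13 2 7 14 8)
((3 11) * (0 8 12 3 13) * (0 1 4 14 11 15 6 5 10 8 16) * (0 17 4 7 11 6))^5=(0 6 3 4 8 16 5 15 14 12 17 10)(1 7 11 13)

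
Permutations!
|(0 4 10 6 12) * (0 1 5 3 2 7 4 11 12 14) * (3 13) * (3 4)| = |(0 11 12 1 5 13 4 10 6 14)(2 7 3)| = 30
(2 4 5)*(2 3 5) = [0, 1, 4, 5, 2, 3] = (2 4)(3 5)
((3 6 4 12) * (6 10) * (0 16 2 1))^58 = ((0 16 2 1)(3 10 6 4 12))^58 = (0 2)(1 16)(3 4 10 12 6)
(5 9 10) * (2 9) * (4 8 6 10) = (2 9 4 8 6 10 5) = [0, 1, 9, 3, 8, 2, 10, 7, 6, 4, 5]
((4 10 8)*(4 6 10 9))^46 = ((4 9)(6 10 8))^46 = (6 10 8)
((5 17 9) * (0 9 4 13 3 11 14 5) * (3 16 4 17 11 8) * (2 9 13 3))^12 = (17)(0 3)(2 16)(4 9)(8 13) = ((17)(0 13 16 4 3 8 2 9)(5 11 14))^12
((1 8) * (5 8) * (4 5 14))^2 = ((1 14 4 5 8))^2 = (1 4 8 14 5)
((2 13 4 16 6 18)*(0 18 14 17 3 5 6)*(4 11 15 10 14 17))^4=(0 11 4 2 10)(13 14 18 15 16)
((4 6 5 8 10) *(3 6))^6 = (10)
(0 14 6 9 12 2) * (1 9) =(0 14 6 1 9 12 2) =[14, 9, 0, 3, 4, 5, 1, 7, 8, 12, 10, 11, 2, 13, 6]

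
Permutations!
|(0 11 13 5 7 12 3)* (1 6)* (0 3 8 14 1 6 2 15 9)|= 12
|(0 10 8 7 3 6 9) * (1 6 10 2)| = 20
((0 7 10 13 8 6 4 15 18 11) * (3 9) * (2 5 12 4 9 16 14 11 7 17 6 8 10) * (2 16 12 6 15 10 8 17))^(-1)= ((0 2 5 6 9 3 12 4 10 13 8 17 15 18 7 16 14 11))^(-1)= (0 11 14 16 7 18 15 17 8 13 10 4 12 3 9 6 5 2)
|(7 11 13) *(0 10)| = |(0 10)(7 11 13)| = 6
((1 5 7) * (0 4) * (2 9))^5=(0 4)(1 7 5)(2 9)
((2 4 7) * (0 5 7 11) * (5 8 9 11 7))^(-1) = (0 11 9 8)(2 7 4)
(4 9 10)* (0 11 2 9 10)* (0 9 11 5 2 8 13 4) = (0 5 2 11 8 13 4 10) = [5, 1, 11, 3, 10, 2, 6, 7, 13, 9, 0, 8, 12, 4]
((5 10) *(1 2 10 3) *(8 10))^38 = ((1 2 8 10 5 3))^38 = (1 8 5)(2 10 3)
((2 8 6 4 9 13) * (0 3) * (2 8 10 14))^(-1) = ((0 3)(2 10 14)(4 9 13 8 6))^(-1) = (0 3)(2 14 10)(4 6 8 13 9)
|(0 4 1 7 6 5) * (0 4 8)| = 10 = |(0 8)(1 7 6 5 4)|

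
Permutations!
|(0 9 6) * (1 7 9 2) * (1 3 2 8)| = 6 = |(0 8 1 7 9 6)(2 3)|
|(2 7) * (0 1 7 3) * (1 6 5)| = 7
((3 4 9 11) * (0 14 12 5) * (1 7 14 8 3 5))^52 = ((0 8 3 4 9 11 5)(1 7 14 12))^52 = (14)(0 4 5 3 11 8 9)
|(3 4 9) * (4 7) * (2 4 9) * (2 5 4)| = 6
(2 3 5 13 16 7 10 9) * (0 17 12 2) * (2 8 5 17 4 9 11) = (0 4 9)(2 3 17 12 8 5 13 16 7 10 11) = [4, 1, 3, 17, 9, 13, 6, 10, 5, 0, 11, 2, 8, 16, 14, 15, 7, 12]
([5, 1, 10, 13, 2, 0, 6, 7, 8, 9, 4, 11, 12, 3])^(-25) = (0 5)(2 4 10)(3 13)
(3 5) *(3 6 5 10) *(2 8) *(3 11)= (2 8)(3 10 11)(5 6)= [0, 1, 8, 10, 4, 6, 5, 7, 2, 9, 11, 3]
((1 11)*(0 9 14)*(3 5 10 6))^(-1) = (0 14 9)(1 11)(3 6 10 5)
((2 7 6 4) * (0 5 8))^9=((0 5 8)(2 7 6 4))^9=(8)(2 7 6 4)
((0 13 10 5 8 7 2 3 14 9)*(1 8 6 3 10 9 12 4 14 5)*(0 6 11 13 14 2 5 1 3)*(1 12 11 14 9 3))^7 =(0 9 6)(1 3 7 4 14 10 13 8 12 5 2 11)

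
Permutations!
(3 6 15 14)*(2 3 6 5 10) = (2 3 5 10)(6 15 14) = [0, 1, 3, 5, 4, 10, 15, 7, 8, 9, 2, 11, 12, 13, 6, 14]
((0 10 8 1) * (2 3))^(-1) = (0 1 8 10)(2 3)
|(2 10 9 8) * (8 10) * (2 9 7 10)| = 6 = |(2 8 9)(7 10)|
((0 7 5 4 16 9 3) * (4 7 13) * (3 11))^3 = ((0 13 4 16 9 11 3)(5 7))^3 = (0 16 3 4 11 13 9)(5 7)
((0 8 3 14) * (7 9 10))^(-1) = ((0 8 3 14)(7 9 10))^(-1) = (0 14 3 8)(7 10 9)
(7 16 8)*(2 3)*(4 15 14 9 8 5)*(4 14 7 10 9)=(2 3)(4 15 7 16 5 14)(8 10 9)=[0, 1, 3, 2, 15, 14, 6, 16, 10, 8, 9, 11, 12, 13, 4, 7, 5]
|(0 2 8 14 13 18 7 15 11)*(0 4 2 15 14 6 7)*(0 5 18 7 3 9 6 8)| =30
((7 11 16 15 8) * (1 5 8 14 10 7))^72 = (16)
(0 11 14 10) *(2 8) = (0 11 14 10)(2 8) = [11, 1, 8, 3, 4, 5, 6, 7, 2, 9, 0, 14, 12, 13, 10]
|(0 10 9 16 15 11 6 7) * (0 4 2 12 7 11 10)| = 4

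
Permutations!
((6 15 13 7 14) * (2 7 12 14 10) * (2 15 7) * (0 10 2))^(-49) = ((0 10 15 13 12 14 6 7 2))^(-49) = (0 14 10 6 15 7 13 2 12)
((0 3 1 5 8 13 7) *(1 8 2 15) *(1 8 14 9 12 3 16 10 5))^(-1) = (0 7 13 8 15 2 5 10 16)(3 12 9 14)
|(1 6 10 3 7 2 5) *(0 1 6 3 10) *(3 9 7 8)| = |(10)(0 1 9 7 2 5 6)(3 8)| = 14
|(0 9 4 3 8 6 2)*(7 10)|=|(0 9 4 3 8 6 2)(7 10)|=14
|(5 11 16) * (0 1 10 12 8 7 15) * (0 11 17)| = 11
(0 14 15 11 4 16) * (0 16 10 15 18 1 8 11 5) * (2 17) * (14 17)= (0 17 2 14 18 1 8 11 4 10 15 5)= [17, 8, 14, 3, 10, 0, 6, 7, 11, 9, 15, 4, 12, 13, 18, 5, 16, 2, 1]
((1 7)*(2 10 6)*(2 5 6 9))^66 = (10)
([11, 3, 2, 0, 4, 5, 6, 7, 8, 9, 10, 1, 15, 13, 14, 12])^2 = (15)(0 1)(3 11)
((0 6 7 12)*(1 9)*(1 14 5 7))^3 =((0 6 1 9 14 5 7 12))^3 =(0 9 7 6 14 12 1 5)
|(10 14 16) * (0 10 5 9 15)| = 7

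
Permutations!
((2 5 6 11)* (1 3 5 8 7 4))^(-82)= (1 4 7 8 2 11 6 5 3)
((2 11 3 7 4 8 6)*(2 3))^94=((2 11)(3 7 4 8 6))^94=(11)(3 6 8 4 7)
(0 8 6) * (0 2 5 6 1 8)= (1 8)(2 5 6)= [0, 8, 5, 3, 4, 6, 2, 7, 1]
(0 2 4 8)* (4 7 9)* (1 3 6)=[2, 3, 7, 6, 8, 5, 1, 9, 0, 4]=(0 2 7 9 4 8)(1 3 6)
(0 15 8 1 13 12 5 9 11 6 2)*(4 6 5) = [15, 13, 0, 3, 6, 9, 2, 7, 1, 11, 10, 5, 4, 12, 14, 8] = (0 15 8 1 13 12 4 6 2)(5 9 11)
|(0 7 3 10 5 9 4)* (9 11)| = |(0 7 3 10 5 11 9 4)| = 8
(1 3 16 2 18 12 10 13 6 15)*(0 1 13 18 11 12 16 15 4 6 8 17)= (0 1 3 15 13 8 17)(2 11 12 10 18 16)(4 6)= [1, 3, 11, 15, 6, 5, 4, 7, 17, 9, 18, 12, 10, 8, 14, 13, 2, 0, 16]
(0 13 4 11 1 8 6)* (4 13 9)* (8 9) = (13)(0 8 6)(1 9 4 11) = [8, 9, 2, 3, 11, 5, 0, 7, 6, 4, 10, 1, 12, 13]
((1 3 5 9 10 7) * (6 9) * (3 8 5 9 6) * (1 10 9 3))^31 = (1 8 5)(7 10)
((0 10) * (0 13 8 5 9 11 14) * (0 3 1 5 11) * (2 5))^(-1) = (0 9 5 2 1 3 14 11 8 13 10)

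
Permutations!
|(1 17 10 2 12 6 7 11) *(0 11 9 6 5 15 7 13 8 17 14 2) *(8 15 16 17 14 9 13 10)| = |(0 11 1 9 6 10)(2 12 5 16 17 8 14)(7 13 15)| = 42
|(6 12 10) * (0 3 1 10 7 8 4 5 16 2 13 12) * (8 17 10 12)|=24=|(0 3 1 12 7 17 10 6)(2 13 8 4 5 16)|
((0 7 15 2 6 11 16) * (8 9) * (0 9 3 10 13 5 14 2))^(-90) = ((0 7 15)(2 6 11 16 9 8 3 10 13 5 14))^(-90) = (2 5 10 8 16 6 14 13 3 9 11)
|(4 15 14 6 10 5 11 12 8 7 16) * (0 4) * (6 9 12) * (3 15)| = |(0 4 3 15 14 9 12 8 7 16)(5 11 6 10)| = 20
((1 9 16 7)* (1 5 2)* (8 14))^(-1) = (1 2 5 7 16 9)(8 14)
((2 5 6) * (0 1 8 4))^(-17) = (0 4 8 1)(2 5 6)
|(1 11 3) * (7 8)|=|(1 11 3)(7 8)|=6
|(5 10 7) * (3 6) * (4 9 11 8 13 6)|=21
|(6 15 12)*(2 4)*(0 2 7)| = 12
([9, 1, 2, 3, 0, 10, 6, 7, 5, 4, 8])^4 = [9, 1, 2, 3, 0, 10, 6, 7, 5, 4, 8]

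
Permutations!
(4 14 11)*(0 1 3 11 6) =(0 1 3 11 4 14 6) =[1, 3, 2, 11, 14, 5, 0, 7, 8, 9, 10, 4, 12, 13, 6]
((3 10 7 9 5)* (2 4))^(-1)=(2 4)(3 5 9 7 10)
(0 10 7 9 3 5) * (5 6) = (0 10 7 9 3 6 5) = [10, 1, 2, 6, 4, 0, 5, 9, 8, 3, 7]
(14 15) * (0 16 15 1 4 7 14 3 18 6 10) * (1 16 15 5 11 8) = [15, 4, 2, 18, 7, 11, 10, 14, 1, 9, 0, 8, 12, 13, 16, 3, 5, 17, 6] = (0 15 3 18 6 10)(1 4 7 14 16 5 11 8)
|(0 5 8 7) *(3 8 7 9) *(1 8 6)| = 15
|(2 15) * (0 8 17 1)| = 4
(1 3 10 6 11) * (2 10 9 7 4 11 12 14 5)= (1 3 9 7 4 11)(2 10 6 12 14 5)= [0, 3, 10, 9, 11, 2, 12, 4, 8, 7, 6, 1, 14, 13, 5]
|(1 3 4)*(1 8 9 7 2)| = |(1 3 4 8 9 7 2)| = 7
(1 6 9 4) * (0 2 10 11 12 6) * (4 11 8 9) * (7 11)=[2, 0, 10, 3, 1, 5, 4, 11, 9, 7, 8, 12, 6]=(0 2 10 8 9 7 11 12 6 4 1)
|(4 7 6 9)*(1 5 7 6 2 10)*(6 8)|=20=|(1 5 7 2 10)(4 8 6 9)|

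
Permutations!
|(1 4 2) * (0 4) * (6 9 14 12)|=4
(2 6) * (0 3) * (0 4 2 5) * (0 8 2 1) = (0 3 4 1)(2 6 5 8) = [3, 0, 6, 4, 1, 8, 5, 7, 2]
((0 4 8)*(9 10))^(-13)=(0 8 4)(9 10)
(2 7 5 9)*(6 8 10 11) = (2 7 5 9)(6 8 10 11) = [0, 1, 7, 3, 4, 9, 8, 5, 10, 2, 11, 6]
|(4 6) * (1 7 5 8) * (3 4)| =|(1 7 5 8)(3 4 6)| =12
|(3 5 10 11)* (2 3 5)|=|(2 3)(5 10 11)|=6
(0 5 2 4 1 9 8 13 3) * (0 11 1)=(0 5 2 4)(1 9 8 13 3 11)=[5, 9, 4, 11, 0, 2, 6, 7, 13, 8, 10, 1, 12, 3]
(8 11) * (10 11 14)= [0, 1, 2, 3, 4, 5, 6, 7, 14, 9, 11, 8, 12, 13, 10]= (8 14 10 11)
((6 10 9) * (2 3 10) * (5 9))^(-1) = ((2 3 10 5 9 6))^(-1) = (2 6 9 5 10 3)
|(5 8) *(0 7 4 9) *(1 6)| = 4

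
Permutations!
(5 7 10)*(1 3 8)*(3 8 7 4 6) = (1 8)(3 7 10 5 4 6) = [0, 8, 2, 7, 6, 4, 3, 10, 1, 9, 5]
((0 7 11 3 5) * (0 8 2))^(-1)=((0 7 11 3 5 8 2))^(-1)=(0 2 8 5 3 11 7)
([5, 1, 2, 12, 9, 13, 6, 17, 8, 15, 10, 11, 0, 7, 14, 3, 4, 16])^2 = [13, 1, 2, 0, 15, 7, 6, 16, 8, 3, 10, 11, 5, 17, 14, 12, 9, 4]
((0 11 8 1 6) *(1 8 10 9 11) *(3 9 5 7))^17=((0 1 6)(3 9 11 10 5 7))^17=(0 6 1)(3 7 5 10 11 9)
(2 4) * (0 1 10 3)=(0 1 10 3)(2 4)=[1, 10, 4, 0, 2, 5, 6, 7, 8, 9, 3]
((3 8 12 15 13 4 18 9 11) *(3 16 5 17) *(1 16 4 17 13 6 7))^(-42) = (1 5 17 8 15 7 16 13 3 12 6)(4 9)(11 18)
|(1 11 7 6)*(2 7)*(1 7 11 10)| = 2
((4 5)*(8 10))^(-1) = ((4 5)(8 10))^(-1) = (4 5)(8 10)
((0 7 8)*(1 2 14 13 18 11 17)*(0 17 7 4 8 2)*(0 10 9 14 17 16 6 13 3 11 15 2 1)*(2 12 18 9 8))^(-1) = (0 17 2 4)(1 7 11 3 14 9 13 6 16 8 10)(12 15 18)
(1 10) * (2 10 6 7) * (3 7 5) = (1 6 5 3 7 2 10) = [0, 6, 10, 7, 4, 3, 5, 2, 8, 9, 1]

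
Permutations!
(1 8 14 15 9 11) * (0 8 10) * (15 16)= (0 8 14 16 15 9 11 1 10)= [8, 10, 2, 3, 4, 5, 6, 7, 14, 11, 0, 1, 12, 13, 16, 9, 15]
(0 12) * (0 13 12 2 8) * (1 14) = (0 2 8)(1 14)(12 13) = [2, 14, 8, 3, 4, 5, 6, 7, 0, 9, 10, 11, 13, 12, 1]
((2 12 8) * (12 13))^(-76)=((2 13 12 8))^(-76)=(13)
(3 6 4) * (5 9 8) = (3 6 4)(5 9 8) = [0, 1, 2, 6, 3, 9, 4, 7, 5, 8]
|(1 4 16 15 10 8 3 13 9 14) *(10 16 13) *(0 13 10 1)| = 20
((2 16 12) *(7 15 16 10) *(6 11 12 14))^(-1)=(2 12 11 6 14 16 15 7 10)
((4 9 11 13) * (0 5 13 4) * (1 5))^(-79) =(0 1 5 13)(4 11 9)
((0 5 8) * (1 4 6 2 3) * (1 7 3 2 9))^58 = ((0 5 8)(1 4 6 9)(3 7))^58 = (0 5 8)(1 6)(4 9)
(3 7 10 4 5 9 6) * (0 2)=(0 2)(3 7 10 4 5 9 6)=[2, 1, 0, 7, 5, 9, 3, 10, 8, 6, 4]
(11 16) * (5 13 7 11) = (5 13 7 11 16) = [0, 1, 2, 3, 4, 13, 6, 11, 8, 9, 10, 16, 12, 7, 14, 15, 5]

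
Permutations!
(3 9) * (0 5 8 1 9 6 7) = [5, 9, 2, 6, 4, 8, 7, 0, 1, 3] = (0 5 8 1 9 3 6 7)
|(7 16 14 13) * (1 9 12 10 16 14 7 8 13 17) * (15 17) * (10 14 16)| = |(1 9 12 14 15 17)(7 16)(8 13)| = 6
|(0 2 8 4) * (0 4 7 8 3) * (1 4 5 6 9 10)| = 6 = |(0 2 3)(1 4 5 6 9 10)(7 8)|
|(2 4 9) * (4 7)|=4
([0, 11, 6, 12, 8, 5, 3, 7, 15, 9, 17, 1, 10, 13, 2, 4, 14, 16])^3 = (1 11)(2 12 16 6 10 14 3 17)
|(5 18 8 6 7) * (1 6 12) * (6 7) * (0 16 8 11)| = |(0 16 8 12 1 7 5 18 11)| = 9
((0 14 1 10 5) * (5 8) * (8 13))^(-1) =((0 14 1 10 13 8 5))^(-1) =(0 5 8 13 10 1 14)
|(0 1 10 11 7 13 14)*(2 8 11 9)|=10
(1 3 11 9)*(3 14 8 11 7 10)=(1 14 8 11 9)(3 7 10)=[0, 14, 2, 7, 4, 5, 6, 10, 11, 1, 3, 9, 12, 13, 8]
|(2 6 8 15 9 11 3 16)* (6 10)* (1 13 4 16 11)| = |(1 13 4 16 2 10 6 8 15 9)(3 11)| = 10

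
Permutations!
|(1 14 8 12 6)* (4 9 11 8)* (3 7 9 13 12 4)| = |(1 14 3 7 9 11 8 4 13 12 6)| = 11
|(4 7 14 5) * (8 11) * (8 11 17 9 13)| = |(4 7 14 5)(8 17 9 13)| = 4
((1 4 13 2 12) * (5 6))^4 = (1 12 2 13 4)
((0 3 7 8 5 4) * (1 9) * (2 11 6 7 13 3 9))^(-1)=((0 9 1 2 11 6 7 8 5 4)(3 13))^(-1)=(0 4 5 8 7 6 11 2 1 9)(3 13)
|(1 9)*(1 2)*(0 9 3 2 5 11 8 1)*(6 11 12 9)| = 21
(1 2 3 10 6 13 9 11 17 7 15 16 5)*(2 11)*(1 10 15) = (1 11 17 7)(2 3 15 16 5 10 6 13 9) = [0, 11, 3, 15, 4, 10, 13, 1, 8, 2, 6, 17, 12, 9, 14, 16, 5, 7]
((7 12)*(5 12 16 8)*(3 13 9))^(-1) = (3 9 13)(5 8 16 7 12)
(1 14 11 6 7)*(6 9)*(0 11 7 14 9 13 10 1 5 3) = (0 11 13 10 1 9 6 14 7 5 3) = [11, 9, 2, 0, 4, 3, 14, 5, 8, 6, 1, 13, 12, 10, 7]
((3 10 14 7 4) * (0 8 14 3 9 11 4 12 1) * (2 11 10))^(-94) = ((0 8 14 7 12 1)(2 11 4 9 10 3))^(-94) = (0 14 12)(1 8 7)(2 4 10)(3 11 9)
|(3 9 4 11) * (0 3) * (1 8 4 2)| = |(0 3 9 2 1 8 4 11)| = 8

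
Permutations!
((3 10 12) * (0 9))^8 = (3 12 10)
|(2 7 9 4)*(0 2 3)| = |(0 2 7 9 4 3)| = 6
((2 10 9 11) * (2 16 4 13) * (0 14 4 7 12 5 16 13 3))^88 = ((0 14 4 3)(2 10 9 11 13)(5 16 7 12))^88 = (16)(2 11 10 13 9)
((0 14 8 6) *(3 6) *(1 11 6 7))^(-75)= ((0 14 8 3 7 1 11 6))^(-75)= (0 1 8 6 7 14 11 3)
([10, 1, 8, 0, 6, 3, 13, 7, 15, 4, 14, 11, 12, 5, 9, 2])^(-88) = [14, 1, 15, 10, 13, 0, 5, 7, 2, 6, 9, 11, 12, 3, 4, 8]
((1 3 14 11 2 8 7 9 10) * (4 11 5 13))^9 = (1 7 11 5)(2 13 3 9)(4 14 10 8)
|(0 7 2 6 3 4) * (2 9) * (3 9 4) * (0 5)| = 12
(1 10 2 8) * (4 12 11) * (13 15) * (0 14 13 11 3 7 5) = (0 14 13 15 11 4 12 3 7 5)(1 10 2 8) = [14, 10, 8, 7, 12, 0, 6, 5, 1, 9, 2, 4, 3, 15, 13, 11]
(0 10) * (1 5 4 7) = (0 10)(1 5 4 7) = [10, 5, 2, 3, 7, 4, 6, 1, 8, 9, 0]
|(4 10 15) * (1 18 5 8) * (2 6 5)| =6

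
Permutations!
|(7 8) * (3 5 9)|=6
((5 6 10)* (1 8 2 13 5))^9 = (1 2 5 10 8 13 6)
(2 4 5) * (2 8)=(2 4 5 8)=[0, 1, 4, 3, 5, 8, 6, 7, 2]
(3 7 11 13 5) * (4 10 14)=[0, 1, 2, 7, 10, 3, 6, 11, 8, 9, 14, 13, 12, 5, 4]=(3 7 11 13 5)(4 10 14)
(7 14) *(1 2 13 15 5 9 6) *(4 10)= (1 2 13 15 5 9 6)(4 10)(7 14)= [0, 2, 13, 3, 10, 9, 1, 14, 8, 6, 4, 11, 12, 15, 7, 5]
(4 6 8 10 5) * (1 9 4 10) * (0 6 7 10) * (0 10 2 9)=(0 6 8 1)(2 9 4 7)(5 10)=[6, 0, 9, 3, 7, 10, 8, 2, 1, 4, 5]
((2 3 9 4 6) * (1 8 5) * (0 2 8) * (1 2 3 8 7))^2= ((0 3 9 4 6 7 1)(2 8 5))^2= (0 9 6 1 3 4 7)(2 5 8)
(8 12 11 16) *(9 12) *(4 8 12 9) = (4 8)(11 16 12) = [0, 1, 2, 3, 8, 5, 6, 7, 4, 9, 10, 16, 11, 13, 14, 15, 12]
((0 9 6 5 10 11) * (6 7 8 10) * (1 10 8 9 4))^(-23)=(0 1 11 4 10)(5 6)(7 9)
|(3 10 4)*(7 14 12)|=3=|(3 10 4)(7 14 12)|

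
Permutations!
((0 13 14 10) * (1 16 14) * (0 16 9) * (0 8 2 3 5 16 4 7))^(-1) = ((0 13 1 9 8 2 3 5 16 14 10 4 7))^(-1) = (0 7 4 10 14 16 5 3 2 8 9 1 13)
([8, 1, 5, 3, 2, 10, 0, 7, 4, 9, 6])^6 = [6, 1, 4, 3, 8, 2, 10, 7, 0, 9, 5]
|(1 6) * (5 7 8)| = |(1 6)(5 7 8)| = 6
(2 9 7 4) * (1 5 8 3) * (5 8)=[0, 8, 9, 1, 2, 5, 6, 4, 3, 7]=(1 8 3)(2 9 7 4)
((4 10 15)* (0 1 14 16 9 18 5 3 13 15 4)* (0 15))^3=(0 16 5)(1 9 3)(4 10)(13 14 18)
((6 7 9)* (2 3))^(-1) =(2 3)(6 9 7)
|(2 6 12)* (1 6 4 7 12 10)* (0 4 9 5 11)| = 24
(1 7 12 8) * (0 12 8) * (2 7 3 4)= (0 12)(1 3 4 2 7 8)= [12, 3, 7, 4, 2, 5, 6, 8, 1, 9, 10, 11, 0]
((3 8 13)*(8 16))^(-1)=((3 16 8 13))^(-1)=(3 13 8 16)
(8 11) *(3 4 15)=(3 4 15)(8 11)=[0, 1, 2, 4, 15, 5, 6, 7, 11, 9, 10, 8, 12, 13, 14, 3]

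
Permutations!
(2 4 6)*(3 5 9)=[0, 1, 4, 5, 6, 9, 2, 7, 8, 3]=(2 4 6)(3 5 9)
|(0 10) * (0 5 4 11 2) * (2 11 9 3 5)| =|(11)(0 10 2)(3 5 4 9)| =12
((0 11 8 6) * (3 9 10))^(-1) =(0 6 8 11)(3 10 9)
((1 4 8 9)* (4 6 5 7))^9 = ((1 6 5 7 4 8 9))^9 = (1 5 4 9 6 7 8)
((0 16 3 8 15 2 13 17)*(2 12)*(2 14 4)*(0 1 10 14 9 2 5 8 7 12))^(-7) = ((0 16 3 7 12 9 2 13 17 1 10 14 4 5 8 15))^(-7) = (0 1 3 14 12 5 2 15 17 16 10 7 4 9 8 13)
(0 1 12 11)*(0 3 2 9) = (0 1 12 11 3 2 9) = [1, 12, 9, 2, 4, 5, 6, 7, 8, 0, 10, 3, 11]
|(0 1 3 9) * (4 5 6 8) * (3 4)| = |(0 1 4 5 6 8 3 9)| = 8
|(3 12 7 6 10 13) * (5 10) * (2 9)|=14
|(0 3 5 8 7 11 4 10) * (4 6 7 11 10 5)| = 9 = |(0 3 4 5 8 11 6 7 10)|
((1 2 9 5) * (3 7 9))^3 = ((1 2 3 7 9 5))^3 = (1 7)(2 9)(3 5)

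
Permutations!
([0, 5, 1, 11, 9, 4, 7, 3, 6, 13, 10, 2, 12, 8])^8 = [0, 3, 7, 8, 2, 11, 9, 13, 4, 1, 10, 6, 12, 5]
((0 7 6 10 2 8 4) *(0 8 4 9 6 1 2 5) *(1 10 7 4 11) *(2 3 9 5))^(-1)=((0 4 8 5)(1 3 9 6 7 10 2 11))^(-1)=(0 5 8 4)(1 11 2 10 7 6 9 3)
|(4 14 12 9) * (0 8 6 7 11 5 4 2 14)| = 28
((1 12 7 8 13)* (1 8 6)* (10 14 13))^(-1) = (1 6 7 12)(8 13 14 10)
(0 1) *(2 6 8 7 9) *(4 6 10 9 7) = (0 1)(2 10 9)(4 6 8) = [1, 0, 10, 3, 6, 5, 8, 7, 4, 2, 9]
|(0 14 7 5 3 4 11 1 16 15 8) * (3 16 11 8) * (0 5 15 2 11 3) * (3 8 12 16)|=|(0 14 7 15)(1 8 5 3 4 12 16 2 11)|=36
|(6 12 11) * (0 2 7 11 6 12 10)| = 7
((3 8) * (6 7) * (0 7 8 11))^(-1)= ((0 7 6 8 3 11))^(-1)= (0 11 3 8 6 7)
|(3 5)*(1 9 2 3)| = 5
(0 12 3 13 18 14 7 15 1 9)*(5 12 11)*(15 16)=(0 11 5 12 3 13 18 14 7 16 15 1 9)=[11, 9, 2, 13, 4, 12, 6, 16, 8, 0, 10, 5, 3, 18, 7, 1, 15, 17, 14]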